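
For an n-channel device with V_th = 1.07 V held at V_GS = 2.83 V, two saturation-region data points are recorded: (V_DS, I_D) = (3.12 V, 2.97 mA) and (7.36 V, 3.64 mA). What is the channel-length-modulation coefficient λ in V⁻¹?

With V_GS fixed, I_D ∝ (1 + λ V_DS) in saturation, so I_D2/I_D1 = (1 + λ V_DS2)/(1 + λ V_DS1).
3.64/2.97 = 1.226 = (1 + 7.36 λ)/(1 + 3.12 λ).
Solving: λ (I_D1 V_DS2 − I_D2 V_DS1) = I_D2 − I_D1, so λ = (3.64 − 2.97) / (2.97 × 7.36 − 3.64 × 3.12) = 0.67 / 10.5 = 0.0638 V⁻¹.

λ = 0.0638 V⁻¹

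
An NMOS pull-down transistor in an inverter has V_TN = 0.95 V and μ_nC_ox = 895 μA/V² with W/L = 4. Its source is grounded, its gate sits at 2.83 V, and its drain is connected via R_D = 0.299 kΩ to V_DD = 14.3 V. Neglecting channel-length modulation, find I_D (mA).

I_D = 6.33 mA

V_GS = V_G = 2.83 V, so V_ov = 2.83 − 0.95 = 1.88 V.
k_n = μ_nC_ox · (W/L) = 3.58 mA/V².
Assume saturation: I_D = ½ k_n V_ov² = 0.5 × 3.58 × 1.88² = 6.33 mA, giving V_DS = V_DD − I_D R_D = 14.3 − 6.33 × 0.299 = 12.4 V.
V_DS = 12.4 V ≥ V_ov = 1.88 V, confirming saturation.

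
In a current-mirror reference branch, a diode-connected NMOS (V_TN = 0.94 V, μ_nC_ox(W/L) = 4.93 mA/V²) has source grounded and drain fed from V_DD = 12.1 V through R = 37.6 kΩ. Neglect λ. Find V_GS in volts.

V_GS = 1.28 V

With gate tied to drain, V_GS = V_DS ≥ V_GS − V_TN, so the device is in saturation.
KCL at the drain: ½ k_n (V_GS − V_TN)² = (V_DD − V_GS)/R.
Let x = V_GS − 0.94. Then 92.7 x² + x − 11.16 = 0, giving x = 0.342 V (positive root), so V_GS = 1.28 V.
I_D = (V_DD − V_GS)/R = (12.1 − 1.28) / 37.6 = 0.288 mA.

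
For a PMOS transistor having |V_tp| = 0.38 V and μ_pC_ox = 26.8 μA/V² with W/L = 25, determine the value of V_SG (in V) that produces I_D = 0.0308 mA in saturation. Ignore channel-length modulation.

V_SG = 0.683 V

k_p = μ_pC_ox · (W/L) = 0.67 mA/V².
In saturation I_D = ½ k_p (V_SG − |V_tp|)², so V_SG − |V_tp| = √(2 I_D / k_p) = √(2 × 0.0308 / 0.67) = 0.303 V.
V_SG = 0.38 + 0.303 = 0.683 V.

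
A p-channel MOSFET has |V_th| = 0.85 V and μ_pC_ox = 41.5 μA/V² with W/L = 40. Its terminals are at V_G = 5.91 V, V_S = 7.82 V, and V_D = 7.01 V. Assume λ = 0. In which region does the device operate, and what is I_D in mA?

Triode; I_D = 0.881 mA

V_SG = V_S − V_G = 7.82 − 5.91 = 1.91 V; V_SD = V_S − V_D = 7.82 − 7.01 = 0.81 V.
k_p = μ_pC_ox · (W/L) = 1.66 mA/V².
V_ov = V_SG − |V_th| = 1.91 − 0.85 = 1.06 V.
Since V_SD = 0.81 V < V_ov = 1.06 V, the device is in the triode region.
I_D = k_p [V_ov · V_SD − ½ V_SD²] = 1.66 × [1.06 × 0.81 − 0.5 × 0.81²] = 0.881 mA.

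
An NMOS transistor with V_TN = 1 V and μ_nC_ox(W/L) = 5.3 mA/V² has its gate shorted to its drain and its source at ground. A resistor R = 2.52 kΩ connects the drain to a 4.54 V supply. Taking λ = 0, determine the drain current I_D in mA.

With gate tied to drain, V_GS = V_DS ≥ V_GS − V_TN, so the device is in saturation.
KCL at the drain: ½ k_n (V_GS − V_TN)² = (V_DD − V_GS)/R.
Let x = V_GS − 1. Then 6.68 x² + x − 3.54 = 0, giving x = 0.657 V (positive root), so V_GS = 1.66 V.
I_D = (V_DD − V_GS)/R = (4.54 − 1.66) / 2.52 = 1.14 mA.

I_D = 1.14 mA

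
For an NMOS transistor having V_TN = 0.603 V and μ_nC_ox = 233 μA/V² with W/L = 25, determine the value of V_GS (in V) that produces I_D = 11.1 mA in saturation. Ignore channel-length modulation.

V_GS = 2.56 V

k_n = μ_nC_ox · (W/L) = 5.825 mA/V².
In saturation I_D = ½ k_n (V_GS − V_TN)², so V_GS − V_TN = √(2 I_D / k_n) = √(2 × 11.1 / 5.825) = 1.95 V.
V_GS = 0.603 + 1.95 = 2.56 V.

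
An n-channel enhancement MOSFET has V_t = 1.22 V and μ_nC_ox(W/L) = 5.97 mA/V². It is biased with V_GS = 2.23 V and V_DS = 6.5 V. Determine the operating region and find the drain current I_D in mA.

V_ov = V_GS − V_t = 2.23 − 1.22 = 1.01 V.
Since V_DS = 6.5 V ≥ V_ov = 1.01 V, the device is in saturation.
I_D = ½ k_n V_ov² = 0.5 × 5.97 × 1.01² = 3.04 mA.

Saturation; I_D = 3.04 mA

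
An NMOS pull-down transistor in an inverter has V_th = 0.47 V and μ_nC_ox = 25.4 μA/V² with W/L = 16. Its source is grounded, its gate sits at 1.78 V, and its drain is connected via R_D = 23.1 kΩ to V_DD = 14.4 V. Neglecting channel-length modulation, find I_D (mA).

V_GS = V_G = 1.78 V, so V_ov = 1.78 − 0.47 = 1.31 V.
k_n = μ_nC_ox · (W/L) = 0.4064 mA/V².
Assume saturation: I_D = ½ k_n V_ov² = 0.5 × 0.4064 × 1.31² = 0.349 mA, giving V_DS = V_DD − I_D R_D = 14.4 − 0.349 × 23.1 = 6.34 V.
V_DS = 6.34 V ≥ V_ov = 1.31 V, confirming saturation.

I_D = 0.349 mA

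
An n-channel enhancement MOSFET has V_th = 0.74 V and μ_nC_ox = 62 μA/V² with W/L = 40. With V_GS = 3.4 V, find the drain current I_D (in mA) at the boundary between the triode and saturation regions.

I_D = 8.77 mA

At the boundary V_DS = V_ov = V_GS − V_th = 3.4 − 0.74 = 2.66 V.
k_n = μ_nC_ox · (W/L) = 2.48 mA/V².
I_D = ½ k_n V_ov² = 0.5 × 2.48 × 2.66² = 8.77 mA.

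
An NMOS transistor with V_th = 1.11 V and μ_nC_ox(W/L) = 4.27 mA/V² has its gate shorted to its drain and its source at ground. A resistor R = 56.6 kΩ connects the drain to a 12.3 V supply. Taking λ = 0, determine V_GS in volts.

V_GS = 1.41 V

With gate tied to drain, V_GS = V_DS ≥ V_GS − V_th, so the device is in saturation.
KCL at the drain: ½ k_n (V_GS − V_th)² = (V_DD − V_GS)/R.
Let x = V_GS − 1.11. Then 121 x² + x − 11.19 = 0, giving x = 0.3 V (positive root), so V_GS = 1.41 V.
I_D = (V_DD − V_GS)/R = (12.3 − 1.41) / 56.6 = 0.192 mA.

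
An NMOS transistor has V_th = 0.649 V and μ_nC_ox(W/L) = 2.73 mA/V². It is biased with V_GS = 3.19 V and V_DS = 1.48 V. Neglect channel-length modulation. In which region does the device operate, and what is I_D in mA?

V_ov = V_GS − V_th = 3.19 − 0.649 = 2.54 V.
Since V_DS = 1.48 V < V_ov = 2.54 V, the device is in the triode region.
I_D = k_n [V_ov · V_DS − ½ V_DS²] = 2.73 × [2.54 × 1.48 − 0.5 × 1.48²] = 7.28 mA.

Triode; I_D = 7.28 mA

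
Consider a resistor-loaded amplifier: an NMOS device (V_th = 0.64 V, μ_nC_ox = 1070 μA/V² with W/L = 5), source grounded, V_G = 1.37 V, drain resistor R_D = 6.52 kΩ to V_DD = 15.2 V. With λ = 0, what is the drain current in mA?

V_GS = V_G = 1.37 V, so V_ov = 1.37 − 0.64 = 0.73 V.
k_n = μ_nC_ox · (W/L) = 5.35 mA/V².
Assume saturation: I_D = ½ k_n V_ov² = 0.5 × 5.35 × 0.73² = 1.43 mA, giving V_DS = V_DD − I_D R_D = 15.2 − 1.43 × 6.52 = 5.91 V.
V_DS = 5.91 V ≥ V_ov = 0.73 V, confirming saturation.

I_D = 1.43 mA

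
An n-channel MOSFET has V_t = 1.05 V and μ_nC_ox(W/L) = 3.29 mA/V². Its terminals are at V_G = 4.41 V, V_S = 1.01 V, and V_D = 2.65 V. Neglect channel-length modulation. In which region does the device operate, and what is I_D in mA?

V_GS = V_G − V_S = 4.41 − 1.01 = 3.4 V; V_DS = V_D − V_S = 2.65 − 1.01 = 1.64 V.
V_ov = V_GS − V_t = 3.4 − 1.05 = 2.35 V.
Since V_DS = 1.64 V < V_ov = 2.35 V, the device is in the triode region.
I_D = k_n [V_ov · V_DS − ½ V_DS²] = 3.29 × [2.35 × 1.64 − 0.5 × 1.64²] = 8.26 mA.

Triode; I_D = 8.26 mA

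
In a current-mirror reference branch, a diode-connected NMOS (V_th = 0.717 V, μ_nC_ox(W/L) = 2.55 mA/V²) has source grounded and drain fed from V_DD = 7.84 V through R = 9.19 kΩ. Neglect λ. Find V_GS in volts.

V_GS = 1.46 V

With gate tied to drain, V_GS = V_DS ≥ V_GS − V_th, so the device is in saturation.
KCL at the drain: ½ k_n (V_GS − V_th)² = (V_DD − V_GS)/R.
Let x = V_GS − 0.717. Then 11.7 x² + x − 7.123 = 0, giving x = 0.738 V (positive root), so V_GS = 1.46 V.
I_D = (V_DD − V_GS)/R = (7.84 − 1.46) / 9.19 = 0.695 mA.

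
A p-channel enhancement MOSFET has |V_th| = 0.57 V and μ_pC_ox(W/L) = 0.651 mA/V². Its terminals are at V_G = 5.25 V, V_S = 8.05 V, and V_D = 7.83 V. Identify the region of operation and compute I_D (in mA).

Triode; I_D = 0.304 mA

V_SG = V_S − V_G = 8.05 − 5.25 = 2.8 V; V_SD = V_S − V_D = 8.05 − 7.83 = 0.22 V.
V_ov = V_SG − |V_th| = 2.8 − 0.57 = 2.23 V.
Since V_SD = 0.22 V < V_ov = 2.23 V, the device is in the triode region.
I_D = k_p [V_ov · V_SD − ½ V_SD²] = 0.651 × [2.23 × 0.22 − 0.5 × 0.22²] = 0.304 mA.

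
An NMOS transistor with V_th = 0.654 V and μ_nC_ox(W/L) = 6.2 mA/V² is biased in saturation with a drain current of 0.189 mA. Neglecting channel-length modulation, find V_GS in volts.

V_GS = 0.901 V

In saturation I_D = ½ k_n (V_GS − V_th)², so V_GS − V_th = √(2 I_D / k_n) = √(2 × 0.189 / 6.2) = 0.247 V.
V_GS = 0.654 + 0.247 = 0.901 V.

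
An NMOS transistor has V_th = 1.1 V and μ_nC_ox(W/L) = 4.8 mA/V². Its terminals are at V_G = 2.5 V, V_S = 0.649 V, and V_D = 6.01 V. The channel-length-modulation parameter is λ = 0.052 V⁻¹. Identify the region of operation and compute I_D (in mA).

Saturation; I_D = 1.73 mA

V_GS = V_G − V_S = 2.5 − 0.649 = 1.85 V; V_DS = V_D − V_S = 6.01 − 0.649 = 5.36 V.
V_ov = V_GS − V_th = 1.85 − 1.1 = 0.751 V.
Since V_DS = 5.36 V ≥ V_ov = 0.751 V, the device is in saturation.
I_D = ½ k_n V_ov² (1 + λ V_DS) = 0.5 × 4.8 × 0.751² × (1 + 0.052 × 5.36) = 1.73 mA.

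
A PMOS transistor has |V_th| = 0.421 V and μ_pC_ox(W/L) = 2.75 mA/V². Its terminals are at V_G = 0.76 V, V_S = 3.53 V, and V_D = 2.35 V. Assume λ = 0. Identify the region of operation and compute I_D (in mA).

V_SG = V_S − V_G = 3.53 − 0.76 = 2.77 V; V_SD = V_S − V_D = 3.53 − 2.35 = 1.18 V.
V_ov = V_SG − |V_th| = 2.77 − 0.421 = 2.35 V.
Since V_SD = 1.18 V < V_ov = 2.35 V, the device is in the triode region.
I_D = k_p [V_ov · V_SD − ½ V_SD²] = 2.75 × [2.35 × 1.18 − 0.5 × 1.18²] = 5.71 mA.

Triode; I_D = 5.71 mA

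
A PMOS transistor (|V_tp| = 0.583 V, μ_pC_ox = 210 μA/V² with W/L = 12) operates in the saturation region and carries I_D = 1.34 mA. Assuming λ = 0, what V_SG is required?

k_p = μ_pC_ox · (W/L) = 2.52 mA/V².
In saturation I_D = ½ k_p (V_SG − |V_tp|)², so V_SG − |V_tp| = √(2 I_D / k_p) = √(2 × 1.34 / 2.52) = 1.03 V.
V_SG = 0.583 + 1.03 = 1.61 V.

V_SG = 1.61 V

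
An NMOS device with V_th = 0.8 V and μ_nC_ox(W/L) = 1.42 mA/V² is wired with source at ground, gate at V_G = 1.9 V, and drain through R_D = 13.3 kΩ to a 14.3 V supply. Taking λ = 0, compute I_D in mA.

I_D = 0.859 mA

V_GS = V_G = 1.9 V, so V_ov = 1.9 − 0.8 = 1.1 V.
Assume saturation: I_D = ½ k_n V_ov² = 0.5 × 1.42 × 1.1² = 0.859 mA, giving V_DS = V_DD − I_D R_D = 14.3 − 0.859 × 13.3 = 2.87 V.
V_DS = 2.87 V ≥ V_ov = 1.1 V, confirming saturation.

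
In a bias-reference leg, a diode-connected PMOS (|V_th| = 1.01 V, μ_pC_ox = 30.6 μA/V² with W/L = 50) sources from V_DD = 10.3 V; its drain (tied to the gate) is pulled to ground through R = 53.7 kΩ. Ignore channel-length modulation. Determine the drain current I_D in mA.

I_D = 0.164 mA

With gate tied to drain, V_SG = V_SD ≥ V_SG − |V_th|, so the device is in saturation.
k_p = μ_pC_ox · (W/L) = 1.53 mA/V².
KCL at the drain: ½ k_p (V_SG − |V_th|)² = (V_DD − V_SG)/R.
Let x = V_SG − 1.01. Then 41.1 x² + x − 9.29 = 0, giving x = 0.464 V (positive root), so V_SG = 1.47 V.
I_D = (V_DD − V_SG)/R = (10.3 − 1.47) / 53.7 = 0.164 mA.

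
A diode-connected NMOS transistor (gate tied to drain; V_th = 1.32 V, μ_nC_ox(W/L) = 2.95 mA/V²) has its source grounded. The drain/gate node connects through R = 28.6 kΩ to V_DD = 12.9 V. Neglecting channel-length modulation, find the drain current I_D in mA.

With gate tied to drain, V_GS = V_DS ≥ V_GS − V_th, so the device is in saturation.
KCL at the drain: ½ k_n (V_GS − V_th)² = (V_DD − V_GS)/R.
Let x = V_GS − 1.32. Then 42.2 x² + x − 11.58 = 0, giving x = 0.512 V (positive root), so V_GS = 1.83 V.
I_D = (V_DD − V_GS)/R = (12.9 − 1.83) / 28.6 = 0.387 mA.

I_D = 0.387 mA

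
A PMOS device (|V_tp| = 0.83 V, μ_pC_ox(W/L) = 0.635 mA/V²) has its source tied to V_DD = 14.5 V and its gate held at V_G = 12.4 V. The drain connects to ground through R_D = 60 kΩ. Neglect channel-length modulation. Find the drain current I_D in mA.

I_D = 0.236 mA

V_SG = V_DD − V_G = 14.5 − 12.4 = 2.1 V, so V_ov = 2.1 − 0.83 = 1.27 V.
Assume saturation: I_D = ½ k_p V_ov² = 0.5 × 0.635 × 1.27² = 0.512 mA, giving V_SD = V_DD − I_D R_D = 14.5 − 0.512 × 60 = -16.2 V.
But -16.2 V < V_ov = 1.27 V, so the device is actually in triode.
In triode I_D = k_p[V_ov V_SD − ½ V_SD²] and I_D = (V_DD − V_SD)/R_D. Equating: 19.1 V_SD² − 49.39 V_SD + 14.5 = 0, giving V_SD = 0.338 V (the root below V_ov).
I_D = (14.5 − 0.338) / 60 = 0.236 mA.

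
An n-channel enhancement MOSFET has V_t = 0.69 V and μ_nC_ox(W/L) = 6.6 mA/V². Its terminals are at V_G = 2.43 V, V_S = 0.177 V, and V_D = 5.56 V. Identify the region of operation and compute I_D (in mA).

Saturation; I_D = 8.06 mA

V_GS = V_G − V_S = 2.43 − 0.177 = 2.25 V; V_DS = V_D − V_S = 5.56 − 0.177 = 5.38 V.
V_ov = V_GS − V_t = 2.25 − 0.69 = 1.56 V.
Since V_DS = 5.38 V ≥ V_ov = 1.56 V, the device is in saturation.
I_D = ½ k_n V_ov² = 0.5 × 6.6 × 1.56² = 8.06 mA.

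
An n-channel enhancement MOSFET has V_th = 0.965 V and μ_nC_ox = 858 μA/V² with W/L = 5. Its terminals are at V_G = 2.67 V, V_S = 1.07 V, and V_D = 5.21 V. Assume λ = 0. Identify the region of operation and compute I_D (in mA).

Saturation; I_D = 0.865 mA

V_GS = V_G − V_S = 2.67 − 1.07 = 1.6 V; V_DS = V_D − V_S = 5.21 − 1.07 = 4.14 V.
k_n = μ_nC_ox · (W/L) = 4.29 mA/V².
V_ov = V_GS − V_th = 1.6 − 0.965 = 0.635 V.
Since V_DS = 4.14 V ≥ V_ov = 0.635 V, the device is in saturation.
I_D = ½ k_n V_ov² = 0.5 × 4.29 × 0.635² = 0.865 mA.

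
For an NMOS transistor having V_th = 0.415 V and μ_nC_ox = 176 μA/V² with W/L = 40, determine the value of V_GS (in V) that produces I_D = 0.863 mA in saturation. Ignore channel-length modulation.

k_n = μ_nC_ox · (W/L) = 7.04 mA/V².
In saturation I_D = ½ k_n (V_GS − V_th)², so V_GS − V_th = √(2 I_D / k_n) = √(2 × 0.863 / 7.04) = 0.495 V.
V_GS = 0.415 + 0.495 = 0.91 V.

V_GS = 0.910 V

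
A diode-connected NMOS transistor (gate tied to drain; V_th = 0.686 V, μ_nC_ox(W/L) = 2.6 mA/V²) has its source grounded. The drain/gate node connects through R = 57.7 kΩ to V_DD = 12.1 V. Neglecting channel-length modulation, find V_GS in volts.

With gate tied to drain, V_GS = V_DS ≥ V_GS − V_th, so the device is in saturation.
KCL at the drain: ½ k_n (V_GS − V_th)² = (V_DD − V_GS)/R.
Let x = V_GS − 0.686. Then 75 x² + x − 11.41 = 0, giving x = 0.383 V (positive root), so V_GS = 1.07 V.
I_D = (V_DD − V_GS)/R = (12.1 − 1.07) / 57.7 = 0.191 mA.

V_GS = 1.07 V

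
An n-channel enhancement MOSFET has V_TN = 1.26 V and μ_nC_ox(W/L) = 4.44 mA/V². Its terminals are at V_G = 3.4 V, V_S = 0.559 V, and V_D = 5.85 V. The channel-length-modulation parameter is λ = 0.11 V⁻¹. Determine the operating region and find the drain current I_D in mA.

V_GS = V_G − V_S = 3.4 − 0.559 = 2.84 V; V_DS = V_D − V_S = 5.85 − 0.559 = 5.29 V.
V_ov = V_GS − V_TN = 2.84 − 1.26 = 1.58 V.
Since V_DS = 5.29 V ≥ V_ov = 1.58 V, the device is in saturation.
I_D = ½ k_n V_ov² (1 + λ V_DS) = 0.5 × 4.44 × 1.58² × (1 + 0.11 × 5.29) = 8.78 mA.

Saturation; I_D = 8.78 mA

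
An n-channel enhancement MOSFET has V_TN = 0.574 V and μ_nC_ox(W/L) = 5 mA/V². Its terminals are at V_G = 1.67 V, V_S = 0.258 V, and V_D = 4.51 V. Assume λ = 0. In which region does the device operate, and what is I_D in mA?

Saturation; I_D = 1.76 mA

V_GS = V_G − V_S = 1.67 − 0.258 = 1.41 V; V_DS = V_D − V_S = 4.51 − 0.258 = 4.25 V.
V_ov = V_GS − V_TN = 1.41 − 0.574 = 0.838 V.
Since V_DS = 4.25 V ≥ V_ov = 0.838 V, the device is in saturation.
I_D = ½ k_n V_ov² = 0.5 × 5 × 0.838² = 1.76 mA.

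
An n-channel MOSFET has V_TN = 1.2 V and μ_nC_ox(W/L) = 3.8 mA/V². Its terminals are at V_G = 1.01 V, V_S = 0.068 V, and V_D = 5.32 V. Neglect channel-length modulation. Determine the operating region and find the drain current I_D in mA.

V_GS = V_G − V_S = 1.01 − 0.068 = 0.942 V; V_DS = V_D − V_S = 5.32 − 0.068 = 5.25 V.
V_GS = 0.942 V < V_TN = 1.2 V, so the transistor is in cutoff.

Cutoff; I_D = 0 mA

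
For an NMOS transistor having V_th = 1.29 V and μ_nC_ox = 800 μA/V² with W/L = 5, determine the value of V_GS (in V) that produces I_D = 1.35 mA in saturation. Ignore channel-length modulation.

k_n = μ_nC_ox · (W/L) = 4 mA/V².
In saturation I_D = ½ k_n (V_GS − V_th)², so V_GS − V_th = √(2 I_D / k_n) = √(2 × 1.35 / 4) = 0.822 V.
V_GS = 1.29 + 0.822 = 2.11 V.

V_GS = 2.11 V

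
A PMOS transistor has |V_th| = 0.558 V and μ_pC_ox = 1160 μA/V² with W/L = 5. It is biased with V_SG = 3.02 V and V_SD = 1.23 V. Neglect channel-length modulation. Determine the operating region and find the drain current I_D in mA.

k_p = μ_pC_ox · (W/L) = 5.8 mA/V².
V_ov = V_SG − |V_th| = 3.02 − 0.558 = 2.46 V.
Since V_SD = 1.23 V < V_ov = 2.46 V, the device is in the triode region.
I_D = k_p [V_ov · V_SD − ½ V_SD²] = 5.8 × [2.46 × 1.23 − 0.5 × 1.23²] = 13.2 mA.

Triode; I_D = 13.2 mA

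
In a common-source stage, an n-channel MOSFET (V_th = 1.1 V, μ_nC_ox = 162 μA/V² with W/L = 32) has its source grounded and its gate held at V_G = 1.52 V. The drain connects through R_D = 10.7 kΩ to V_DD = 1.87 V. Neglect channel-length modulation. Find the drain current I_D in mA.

I_D = 0.167 mA

V_GS = V_G = 1.52 V, so V_ov = 1.52 − 1.1 = 0.42 V.
k_n = μ_nC_ox · (W/L) = 5.184 mA/V².
Assume saturation: I_D = ½ k_n V_ov² = 0.5 × 5.184 × 0.42² = 0.457 mA, giving V_DS = V_DD − I_D R_D = 1.87 − 0.457 × 10.7 = -3.02 V.
But -3.02 V < V_ov = 0.42 V, so the device is actually in triode.
In triode I_D = k_n[V_ov V_DS − ½ V_DS²] and I_D = (V_DD − V_DS)/R_D. Equating: 27.7 V_DS² − 24.3 V_DS + 1.87 = 0, giving V_DS = 0.0853 V (the root below V_ov).
I_D = (1.87 − 0.0853) / 10.7 = 0.167 mA.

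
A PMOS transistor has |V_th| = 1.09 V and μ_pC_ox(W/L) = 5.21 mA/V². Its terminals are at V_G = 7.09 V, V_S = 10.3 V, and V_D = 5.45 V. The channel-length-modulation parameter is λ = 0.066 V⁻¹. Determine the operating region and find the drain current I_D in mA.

V_SG = V_S − V_G = 10.3 − 7.09 = 3.21 V; V_SD = V_S − V_D = 10.3 − 5.45 = 4.85 V.
V_ov = V_SG − |V_th| = 3.21 − 1.09 = 2.12 V.
Since V_SD = 4.85 V ≥ V_ov = 2.12 V, the device is in saturation.
I_D = ½ k_p V_ov² (1 + λ V_SD) = 0.5 × 5.21 × 2.12² × (1 + 0.066 × 4.85) = 15.5 mA.

Saturation; I_D = 15.5 mA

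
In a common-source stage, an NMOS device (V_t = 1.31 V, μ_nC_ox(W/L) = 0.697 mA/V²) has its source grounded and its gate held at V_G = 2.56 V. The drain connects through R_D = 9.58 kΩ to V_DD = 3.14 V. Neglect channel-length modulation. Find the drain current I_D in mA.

V_GS = V_G = 2.56 V, so V_ov = 2.56 − 1.31 = 1.25 V.
Assume saturation: I_D = ½ k_n V_ov² = 0.5 × 0.697 × 1.25² = 0.545 mA, giving V_DS = V_DD − I_D R_D = 3.14 − 0.545 × 9.58 = -2.08 V.
But -2.08 V < V_ov = 1.25 V, so the device is actually in triode.
In triode I_D = k_n[V_ov V_DS − ½ V_DS²] and I_D = (V_DD − V_DS)/R_D. Equating: 3.34 V_DS² − 9.347 V_DS + 3.14 = 0, giving V_DS = 0.39 V (the root below V_ov).
I_D = (3.14 − 0.39) / 9.58 = 0.287 mA.

I_D = 0.287 mA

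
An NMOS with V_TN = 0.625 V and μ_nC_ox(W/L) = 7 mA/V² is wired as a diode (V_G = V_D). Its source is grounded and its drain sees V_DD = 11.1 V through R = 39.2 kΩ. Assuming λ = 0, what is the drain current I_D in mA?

I_D = 0.260 mA

With gate tied to drain, V_GS = V_DS ≥ V_GS − V_TN, so the device is in saturation.
KCL at the drain: ½ k_n (V_GS − V_TN)² = (V_DD − V_GS)/R.
Let x = V_GS − 0.625. Then 137 x² + x − 10.47 = 0, giving x = 0.273 V (positive root), so V_GS = 0.898 V.
I_D = (V_DD − V_GS)/R = (11.1 − 0.898) / 39.2 = 0.26 mA.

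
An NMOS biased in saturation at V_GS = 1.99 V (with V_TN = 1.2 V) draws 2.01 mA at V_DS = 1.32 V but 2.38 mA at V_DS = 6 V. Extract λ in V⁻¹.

With V_GS fixed, I_D ∝ (1 + λ V_DS) in saturation, so I_D2/I_D1 = (1 + λ V_DS2)/(1 + λ V_DS1).
2.38/2.01 = 1.184 = (1 + 6 λ)/(1 + 1.32 λ).
Solving: λ (I_D1 V_DS2 − I_D2 V_DS1) = I_D2 − I_D1, so λ = (2.38 − 2.01) / (2.01 × 6 − 2.38 × 1.32) = 0.37 / 8.92 = 0.0415 V⁻¹.

λ = 0.0415 V⁻¹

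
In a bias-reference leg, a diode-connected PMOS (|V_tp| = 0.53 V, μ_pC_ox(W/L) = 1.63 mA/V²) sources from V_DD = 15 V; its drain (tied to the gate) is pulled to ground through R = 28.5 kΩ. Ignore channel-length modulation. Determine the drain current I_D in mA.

I_D = 0.481 mA

With gate tied to drain, V_SG = V_SD ≥ V_SG − |V_tp|, so the device is in saturation.
KCL at the drain: ½ k_p (V_SG − |V_tp|)² = (V_DD − V_SG)/R.
Let x = V_SG − 0.53. Then 23.2 x² + x − 14.47 = 0, giving x = 0.768 V (positive root), so V_SG = 1.3 V.
I_D = (V_DD − V_SG)/R = (15 − 1.3) / 28.5 = 0.481 mA.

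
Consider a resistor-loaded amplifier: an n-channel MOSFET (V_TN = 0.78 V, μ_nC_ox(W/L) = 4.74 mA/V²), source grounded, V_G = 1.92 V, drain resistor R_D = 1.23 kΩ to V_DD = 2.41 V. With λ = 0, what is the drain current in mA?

V_GS = V_G = 1.92 V, so V_ov = 1.92 − 0.78 = 1.14 V.
Assume saturation: I_D = ½ k_n V_ov² = 0.5 × 4.74 × 1.14² = 3.08 mA, giving V_DS = V_DD − I_D R_D = 2.41 − 3.08 × 1.23 = -1.38 V.
But -1.38 V < V_ov = 1.14 V, so the device is actually in triode.
In triode I_D = k_n[V_ov V_DS − ½ V_DS²] and I_D = (V_DD − V_DS)/R_D. Equating: 2.92 V_DS² − 7.646 V_DS + 2.41 = 0, giving V_DS = 0.366 V (the root below V_ov).
I_D = (2.41 − 0.366) / 1.23 = 1.66 mA.

I_D = 1.66 mA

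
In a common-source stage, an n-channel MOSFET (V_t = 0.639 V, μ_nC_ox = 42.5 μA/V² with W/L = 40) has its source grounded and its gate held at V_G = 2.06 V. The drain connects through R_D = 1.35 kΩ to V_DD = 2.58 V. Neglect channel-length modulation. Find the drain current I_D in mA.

V_GS = V_G = 2.06 V, so V_ov = 2.06 − 0.639 = 1.42 V.
k_n = μ_nC_ox · (W/L) = 1.7 mA/V².
Assume saturation: I_D = ½ k_n V_ov² = 0.5 × 1.7 × 1.42² = 1.72 mA, giving V_DS = V_DD − I_D R_D = 2.58 − 1.72 × 1.35 = 0.263 V.
But 0.263 V < V_ov = 1.42 V, so the device is actually in triode.
In triode I_D = k_n[V_ov V_DS − ½ V_DS²] and I_D = (V_DD − V_DS)/R_D. Equating: 1.15 V_DS² − 4.261 V_DS + 2.58 = 0, giving V_DS = 0.762 V (the root below V_ov).
I_D = (2.58 − 0.762) / 1.35 = 1.35 mA.

I_D = 1.35 mA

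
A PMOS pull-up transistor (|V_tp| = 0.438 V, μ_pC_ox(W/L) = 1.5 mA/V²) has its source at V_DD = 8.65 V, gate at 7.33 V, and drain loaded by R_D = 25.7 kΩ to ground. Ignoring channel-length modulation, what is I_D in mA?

V_SG = V_DD − V_G = 8.65 − 7.33 = 1.32 V, so V_ov = 1.32 − 0.438 = 0.882 V.
Assume saturation: I_D = ½ k_p V_ov² = 0.5 × 1.5 × 0.882² = 0.583 mA, giving V_SD = V_DD − I_D R_D = 8.65 − 0.583 × 25.7 = -6.34 V.
But -6.34 V < V_ov = 0.882 V, so the device is actually in triode.
In triode I_D = k_p[V_ov V_SD − ½ V_SD²] and I_D = (V_DD − V_SD)/R_D. Equating: 19.3 V_SD² − 35 V_SD + 8.65 = 0, giving V_SD = 0.295 V (the root below V_ov).
I_D = (8.65 − 0.295) / 25.7 = 0.325 mA.

I_D = 0.325 mA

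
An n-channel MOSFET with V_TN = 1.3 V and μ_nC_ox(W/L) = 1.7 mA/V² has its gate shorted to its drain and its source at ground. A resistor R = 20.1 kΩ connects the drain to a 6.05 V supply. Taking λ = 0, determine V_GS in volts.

With gate tied to drain, V_GS = V_DS ≥ V_GS − V_TN, so the device is in saturation.
KCL at the drain: ½ k_n (V_GS − V_TN)² = (V_DD − V_GS)/R.
Let x = V_GS − 1.3. Then 17.1 x² + x − 4.75 = 0, giving x = 0.499 V (positive root), so V_GS = 1.8 V.
I_D = (V_DD − V_GS)/R = (6.05 − 1.8) / 20.1 = 0.212 mA.

V_GS = 1.80 V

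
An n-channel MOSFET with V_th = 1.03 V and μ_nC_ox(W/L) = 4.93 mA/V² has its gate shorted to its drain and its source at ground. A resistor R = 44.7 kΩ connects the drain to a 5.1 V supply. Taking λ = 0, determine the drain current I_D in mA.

With gate tied to drain, V_GS = V_DS ≥ V_GS − V_th, so the device is in saturation.
KCL at the drain: ½ k_n (V_GS − V_th)² = (V_DD − V_GS)/R.
Let x = V_GS − 1.03. Then 110 x² + x − 4.07 = 0, giving x = 0.188 V (positive root), so V_GS = 1.22 V.
I_D = (V_DD − V_GS)/R = (5.1 − 1.22) / 44.7 = 0.0869 mA.

I_D = 0.0869 mA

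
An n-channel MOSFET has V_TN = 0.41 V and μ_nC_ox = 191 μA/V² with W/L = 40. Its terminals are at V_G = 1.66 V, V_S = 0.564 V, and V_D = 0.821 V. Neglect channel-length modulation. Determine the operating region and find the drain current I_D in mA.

Triode; I_D = 1.09 mA

V_GS = V_G − V_S = 1.66 − 0.564 = 1.1 V; V_DS = V_D − V_S = 0.821 − 0.564 = 0.257 V.
k_n = μ_nC_ox · (W/L) = 7.64 mA/V².
V_ov = V_GS − V_TN = 1.1 − 0.41 = 0.686 V.
Since V_DS = 0.257 V < V_ov = 0.686 V, the device is in the triode region.
I_D = k_n [V_ov · V_DS − ½ V_DS²] = 7.64 × [0.686 × 0.257 − 0.5 × 0.257²] = 1.09 mA.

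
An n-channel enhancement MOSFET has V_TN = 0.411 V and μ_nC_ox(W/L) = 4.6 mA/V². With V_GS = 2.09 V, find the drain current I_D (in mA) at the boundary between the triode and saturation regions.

At the boundary V_DS = V_ov = V_GS − V_TN = 2.09 − 0.411 = 1.68 V.
I_D = ½ k_n V_ov² = 0.5 × 4.6 × 1.68² = 6.48 mA.

I_D = 6.48 mA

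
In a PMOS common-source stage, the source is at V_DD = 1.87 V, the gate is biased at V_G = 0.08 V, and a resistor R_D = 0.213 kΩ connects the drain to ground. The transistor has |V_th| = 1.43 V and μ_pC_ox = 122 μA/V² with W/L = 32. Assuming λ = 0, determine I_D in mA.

I_D = 0.253 mA

V_SG = V_DD − V_G = 1.87 − 0.08 = 1.79 V, so V_ov = 1.79 − 1.43 = 0.36 V.
k_p = μ_pC_ox · (W/L) = 3.904 mA/V².
Assume saturation: I_D = ½ k_p V_ov² = 0.5 × 3.904 × 0.36² = 0.253 mA, giving V_SD = V_DD − I_D R_D = 1.87 − 0.253 × 0.213 = 1.82 V.
V_SD = 1.82 V ≥ V_ov = 0.36 V, confirming saturation.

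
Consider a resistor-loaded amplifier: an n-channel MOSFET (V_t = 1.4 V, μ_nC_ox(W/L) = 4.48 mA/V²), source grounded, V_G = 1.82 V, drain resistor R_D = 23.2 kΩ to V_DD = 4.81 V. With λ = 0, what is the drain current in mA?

V_GS = V_G = 1.82 V, so V_ov = 1.82 − 1.4 = 0.42 V.
Assume saturation: I_D = ½ k_n V_ov² = 0.5 × 4.48 × 0.42² = 0.395 mA, giving V_DS = V_DD − I_D R_D = 4.81 − 0.395 × 23.2 = -4.36 V.
But -4.36 V < V_ov = 0.42 V, so the device is actually in triode.
In triode I_D = k_n[V_ov V_DS − ½ V_DS²] and I_D = (V_DD − V_DS)/R_D. Equating: 52 V_DS² − 44.65 V_DS + 4.81 = 0, giving V_DS = 0.126 V (the root below V_ov).
I_D = (4.81 − 0.126) / 23.2 = 0.202 mA.

I_D = 0.202 mA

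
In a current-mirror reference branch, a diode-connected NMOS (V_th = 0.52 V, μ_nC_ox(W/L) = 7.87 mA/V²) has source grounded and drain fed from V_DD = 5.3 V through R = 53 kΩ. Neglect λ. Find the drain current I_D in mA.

With gate tied to drain, V_GS = V_DS ≥ V_GS − V_th, so the device is in saturation.
KCL at the drain: ½ k_n (V_GS − V_th)² = (V_DD − V_GS)/R.
Let x = V_GS − 0.52. Then 209 x² + x − 4.78 = 0, giving x = 0.149 V (positive root), so V_GS = 0.669 V.
I_D = (V_DD − V_GS)/R = (5.3 − 0.669) / 53 = 0.0874 mA.

I_D = 0.0874 mA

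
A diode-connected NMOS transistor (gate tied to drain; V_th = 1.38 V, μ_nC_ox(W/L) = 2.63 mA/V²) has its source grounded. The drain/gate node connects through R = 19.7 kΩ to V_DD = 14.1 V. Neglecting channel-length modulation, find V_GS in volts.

With gate tied to drain, V_GS = V_DS ≥ V_GS − V_th, so the device is in saturation.
KCL at the drain: ½ k_n (V_GS − V_th)² = (V_DD − V_GS)/R.
Let x = V_GS − 1.38. Then 25.9 x² + x − 12.72 = 0, giving x = 0.682 V (positive root), so V_GS = 2.06 V.
I_D = (V_DD − V_GS)/R = (14.1 − 2.06) / 19.7 = 0.611 mA.

V_GS = 2.06 V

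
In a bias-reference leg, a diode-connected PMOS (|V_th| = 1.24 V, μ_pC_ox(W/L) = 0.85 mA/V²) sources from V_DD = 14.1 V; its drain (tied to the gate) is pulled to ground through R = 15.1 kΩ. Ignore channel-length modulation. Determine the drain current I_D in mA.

I_D = 0.763 mA

With gate tied to drain, V_SG = V_SD ≥ V_SG − |V_th|, so the device is in saturation.
KCL at the drain: ½ k_p (V_SG − |V_th|)² = (V_DD − V_SG)/R.
Let x = V_SG − 1.24. Then 6.42 x² + x − 12.86 = 0, giving x = 1.34 V (positive root), so V_SG = 2.58 V.
I_D = (V_DD − V_SG)/R = (14.1 − 2.58) / 15.1 = 0.763 mA.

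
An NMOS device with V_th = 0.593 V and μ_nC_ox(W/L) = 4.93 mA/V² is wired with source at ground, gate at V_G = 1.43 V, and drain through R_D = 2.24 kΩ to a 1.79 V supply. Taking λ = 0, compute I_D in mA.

I_D = 0.712 mA

V_GS = V_G = 1.43 V, so V_ov = 1.43 − 0.593 = 0.837 V.
Assume saturation: I_D = ½ k_n V_ov² = 0.5 × 4.93 × 0.837² = 1.73 mA, giving V_DS = V_DD − I_D R_D = 1.79 − 1.73 × 2.24 = -2.08 V.
But -2.08 V < V_ov = 0.837 V, so the device is actually in triode.
In triode I_D = k_n[V_ov V_DS − ½ V_DS²] and I_D = (V_DD − V_DS)/R_D. Equating: 5.52 V_DS² − 10.24 V_DS + 1.79 = 0, giving V_DS = 0.195 V (the root below V_ov).
I_D = (1.79 − 0.195) / 2.24 = 0.712 mA.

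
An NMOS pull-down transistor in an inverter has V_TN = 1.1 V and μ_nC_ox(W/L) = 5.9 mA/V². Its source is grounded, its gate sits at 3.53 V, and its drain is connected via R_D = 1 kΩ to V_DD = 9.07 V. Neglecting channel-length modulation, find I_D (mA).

V_GS = V_G = 3.53 V, so V_ov = 3.53 − 1.1 = 2.43 V.
Assume saturation: I_D = ½ k_n V_ov² = 0.5 × 5.9 × 2.43² = 17.4 mA, giving V_DS = V_DD − I_D R_D = 9.07 − 17.4 × 1 = -8.35 V.
But -8.35 V < V_ov = 2.43 V, so the device is actually in triode.
In triode I_D = k_n[V_ov V_DS − ½ V_DS²] and I_D = (V_DD − V_DS)/R_D. Equating: 2.95 V_DS² − 15.34 V_DS + 9.07 = 0, giving V_DS = 0.68 V (the root below V_ov).
I_D = (9.07 − 0.68) / 1 = 8.39 mA.

I_D = 8.39 mA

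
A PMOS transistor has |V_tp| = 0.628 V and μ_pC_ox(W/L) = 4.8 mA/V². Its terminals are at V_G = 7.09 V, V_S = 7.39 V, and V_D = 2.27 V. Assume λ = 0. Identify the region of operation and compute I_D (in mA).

V_SG = V_S − V_G = 7.39 − 7.09 = 0.3 V; V_SD = V_S − V_D = 7.39 − 2.27 = 5.12 V.
V_SG = 0.3 V < |V_tp| = 0.628 V, so the transistor is in cutoff.

Cutoff; I_D = 0 mA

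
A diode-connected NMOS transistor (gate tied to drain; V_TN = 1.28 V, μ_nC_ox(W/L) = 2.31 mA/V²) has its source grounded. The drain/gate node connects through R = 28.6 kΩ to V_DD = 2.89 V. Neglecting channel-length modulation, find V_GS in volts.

With gate tied to drain, V_GS = V_DS ≥ V_GS − V_TN, so the device is in saturation.
KCL at the drain: ½ k_n (V_GS − V_TN)² = (V_DD − V_GS)/R.
Let x = V_GS − 1.28. Then 33 x² + x − 1.61 = 0, giving x = 0.206 V (positive root), so V_GS = 1.49 V.
I_D = (V_DD − V_GS)/R = (2.89 − 1.49) / 28.6 = 0.0491 mA.

V_GS = 1.49 V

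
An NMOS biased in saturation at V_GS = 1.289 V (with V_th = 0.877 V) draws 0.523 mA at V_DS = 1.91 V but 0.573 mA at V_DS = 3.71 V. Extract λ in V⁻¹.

With V_GS fixed, I_D ∝ (1 + λ V_DS) in saturation, so I_D2/I_D1 = (1 + λ V_DS2)/(1 + λ V_DS1).
0.573/0.523 = 1.096 = (1 + 3.71 λ)/(1 + 1.91 λ).
Solving: λ (I_D1 V_DS2 − I_D2 V_DS1) = I_D2 − I_D1, so λ = (0.573 − 0.523) / (0.523 × 3.71 − 0.573 × 1.91) = 0.05 / 0.846 = 0.0591 V⁻¹.

λ = 0.0591 V⁻¹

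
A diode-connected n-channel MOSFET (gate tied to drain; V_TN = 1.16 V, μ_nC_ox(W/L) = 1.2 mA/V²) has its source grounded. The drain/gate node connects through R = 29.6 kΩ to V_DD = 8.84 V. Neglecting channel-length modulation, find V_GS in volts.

V_GS = 1.79 V

With gate tied to drain, V_GS = V_DS ≥ V_GS − V_TN, so the device is in saturation.
KCL at the drain: ½ k_n (V_GS − V_TN)² = (V_DD − V_GS)/R.
Let x = V_GS − 1.16. Then 17.8 x² + x − 7.68 = 0, giving x = 0.63 V (positive root), so V_GS = 1.79 V.
I_D = (V_DD − V_GS)/R = (8.84 − 1.79) / 29.6 = 0.238 mA.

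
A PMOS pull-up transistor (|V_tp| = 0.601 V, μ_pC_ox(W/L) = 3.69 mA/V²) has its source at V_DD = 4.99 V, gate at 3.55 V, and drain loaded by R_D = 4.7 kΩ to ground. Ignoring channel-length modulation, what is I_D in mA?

I_D = 0.973 mA

V_SG = V_DD − V_G = 4.99 − 3.55 = 1.44 V, so V_ov = 1.44 − 0.601 = 0.839 V.
Assume saturation: I_D = ½ k_p V_ov² = 0.5 × 3.69 × 0.839² = 1.3 mA, giving V_SD = V_DD − I_D R_D = 4.99 − 1.3 × 4.7 = -1.11 V.
But -1.11 V < V_ov = 0.839 V, so the device is actually in triode.
In triode I_D = k_p[V_ov V_SD − ½ V_SD²] and I_D = (V_DD − V_SD)/R_D. Equating: 8.67 V_SD² − 15.55 V_SD + 4.99 = 0, giving V_SD = 0.419 V (the root below V_ov).
I_D = (4.99 − 0.419) / 4.7 = 0.973 mA.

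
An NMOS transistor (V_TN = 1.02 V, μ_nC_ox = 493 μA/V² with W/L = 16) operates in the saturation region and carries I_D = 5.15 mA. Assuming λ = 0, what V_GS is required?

k_n = μ_nC_ox · (W/L) = 7.888 mA/V².
In saturation I_D = ½ k_n (V_GS − V_TN)², so V_GS − V_TN = √(2 I_D / k_n) = √(2 × 5.15 / 7.888) = 1.14 V.
V_GS = 1.02 + 1.14 = 2.16 V.

V_GS = 2.16 V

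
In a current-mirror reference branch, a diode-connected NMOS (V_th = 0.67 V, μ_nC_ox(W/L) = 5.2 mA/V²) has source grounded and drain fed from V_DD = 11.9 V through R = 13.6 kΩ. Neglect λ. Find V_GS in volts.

V_GS = 1.22 V

With gate tied to drain, V_GS = V_DS ≥ V_GS − V_th, so the device is in saturation.
KCL at the drain: ½ k_n (V_GS − V_th)² = (V_DD − V_GS)/R.
Let x = V_GS − 0.67. Then 35.4 x² + x − 11.23 = 0, giving x = 0.55 V (positive root), so V_GS = 1.22 V.
I_D = (V_DD − V_GS)/R = (11.9 − 1.22) / 13.6 = 0.785 mA.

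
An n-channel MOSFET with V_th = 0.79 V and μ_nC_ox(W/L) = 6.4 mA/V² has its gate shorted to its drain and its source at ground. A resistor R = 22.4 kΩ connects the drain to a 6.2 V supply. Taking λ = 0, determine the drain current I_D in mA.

I_D = 0.230 mA

With gate tied to drain, V_GS = V_DS ≥ V_GS − V_th, so the device is in saturation.
KCL at the drain: ½ k_n (V_GS − V_th)² = (V_DD − V_GS)/R.
Let x = V_GS − 0.79. Then 71.7 x² + x − 5.41 = 0, giving x = 0.268 V (positive root), so V_GS = 1.06 V.
I_D = (V_DD − V_GS)/R = (6.2 − 1.06) / 22.4 = 0.23 mA.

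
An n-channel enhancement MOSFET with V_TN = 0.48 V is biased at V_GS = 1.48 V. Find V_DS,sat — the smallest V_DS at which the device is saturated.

V_DS,sat = 1.00 V

The boundary between triode and saturation is V_DS = V_GS − V_TN = V_ov.
V_ov = 1.48 − 0.48 = 1 V.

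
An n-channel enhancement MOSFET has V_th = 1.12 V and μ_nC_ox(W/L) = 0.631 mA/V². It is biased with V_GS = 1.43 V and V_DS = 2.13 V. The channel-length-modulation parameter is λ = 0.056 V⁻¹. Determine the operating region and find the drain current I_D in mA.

Saturation; I_D = 0.0339 mA

V_ov = V_GS − V_th = 1.43 − 1.12 = 0.31 V.
Since V_DS = 2.13 V ≥ V_ov = 0.31 V, the device is in saturation.
I_D = ½ k_n V_ov² (1 + λ V_DS) = 0.5 × 0.631 × 0.31² × (1 + 0.056 × 2.13) = 0.0339 mA.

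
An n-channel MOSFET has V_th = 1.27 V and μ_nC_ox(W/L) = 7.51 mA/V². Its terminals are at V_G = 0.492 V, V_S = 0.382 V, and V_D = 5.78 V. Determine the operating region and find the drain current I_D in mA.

V_GS = V_G − V_S = 0.492 − 0.382 = 0.11 V; V_DS = V_D − V_S = 5.78 − 0.382 = 5.4 V.
V_GS = 0.11 V < V_th = 1.27 V, so the transistor is in cutoff.

Cutoff; I_D = 0 mA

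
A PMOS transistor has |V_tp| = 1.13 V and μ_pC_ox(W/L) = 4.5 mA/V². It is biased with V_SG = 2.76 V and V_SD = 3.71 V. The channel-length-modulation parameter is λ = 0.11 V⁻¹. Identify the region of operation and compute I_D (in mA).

Saturation; I_D = 8.42 mA

V_ov = V_SG − |V_tp| = 2.76 − 1.13 = 1.63 V.
Since V_SD = 3.71 V ≥ V_ov = 1.63 V, the device is in saturation.
I_D = ½ k_p V_ov² (1 + λ V_SD) = 0.5 × 4.5 × 1.63² × (1 + 0.11 × 3.71) = 8.42 mA.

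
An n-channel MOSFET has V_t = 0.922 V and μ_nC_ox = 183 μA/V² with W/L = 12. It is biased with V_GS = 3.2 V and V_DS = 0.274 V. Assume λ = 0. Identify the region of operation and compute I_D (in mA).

Triode; I_D = 1.29 mA

k_n = μ_nC_ox · (W/L) = 2.196 mA/V².
V_ov = V_GS − V_t = 3.2 − 0.922 = 2.28 V.
Since V_DS = 0.274 V < V_ov = 2.28 V, the device is in the triode region.
I_D = k_n [V_ov · V_DS − ½ V_DS²] = 2.196 × [2.28 × 0.274 − 0.5 × 0.274²] = 1.29 mA.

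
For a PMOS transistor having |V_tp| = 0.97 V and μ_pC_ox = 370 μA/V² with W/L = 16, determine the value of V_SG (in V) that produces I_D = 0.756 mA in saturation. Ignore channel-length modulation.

k_p = μ_pC_ox · (W/L) = 5.92 mA/V².
In saturation I_D = ½ k_p (V_SG − |V_tp|)², so V_SG − |V_tp| = √(2 I_D / k_p) = √(2 × 0.756 / 5.92) = 0.505 V.
V_SG = 0.97 + 0.505 = 1.48 V.

V_SG = 1.48 V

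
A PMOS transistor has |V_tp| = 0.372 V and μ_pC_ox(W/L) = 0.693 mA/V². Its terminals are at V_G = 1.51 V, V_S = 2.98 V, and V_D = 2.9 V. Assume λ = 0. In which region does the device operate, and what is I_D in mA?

V_SG = V_S − V_G = 2.98 − 1.51 = 1.47 V; V_SD = V_S − V_D = 2.98 − 2.9 = 0.08 V.
V_ov = V_SG − |V_tp| = 1.47 − 0.372 = 1.1 V.
Since V_SD = 0.08 V < V_ov = 1.1 V, the device is in the triode region.
I_D = k_p [V_ov · V_SD − ½ V_SD²] = 0.693 × [1.1 × 0.08 − 0.5 × 0.08²] = 0.0587 mA.

Triode; I_D = 0.0587 mA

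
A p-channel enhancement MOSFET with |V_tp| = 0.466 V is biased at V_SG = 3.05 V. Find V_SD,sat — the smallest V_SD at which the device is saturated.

The boundary between triode and saturation is V_SD = V_SG − |V_tp| = V_ov.
V_ov = 3.05 − 0.466 = 2.58 V.

V_SD,sat = 2.58 V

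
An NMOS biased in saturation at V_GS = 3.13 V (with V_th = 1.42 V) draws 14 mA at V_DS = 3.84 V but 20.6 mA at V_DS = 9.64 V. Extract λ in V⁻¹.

With V_GS fixed, I_D ∝ (1 + λ V_DS) in saturation, so I_D2/I_D1 = (1 + λ V_DS2)/(1 + λ V_DS1).
20.6/14 = 1.471 = (1 + 9.64 λ)/(1 + 3.84 λ).
Solving: λ (I_D1 V_DS2 − I_D2 V_DS1) = I_D2 − I_D1, so λ = (20.6 − 14) / (14 × 9.64 − 20.6 × 3.84) = 6.6 / 55.9 = 0.118 V⁻¹.

λ = 0.118 V⁻¹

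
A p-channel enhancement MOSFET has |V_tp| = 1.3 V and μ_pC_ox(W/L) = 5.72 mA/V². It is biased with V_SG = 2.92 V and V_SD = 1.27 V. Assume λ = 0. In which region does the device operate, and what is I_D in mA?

V_ov = V_SG − |V_tp| = 2.92 − 1.3 = 1.62 V.
Since V_SD = 1.27 V < V_ov = 1.62 V, the device is in the triode region.
I_D = k_p [V_ov · V_SD − ½ V_SD²] = 5.72 × [1.62 × 1.27 − 0.5 × 1.27²] = 7.16 mA.

Triode; I_D = 7.16 mA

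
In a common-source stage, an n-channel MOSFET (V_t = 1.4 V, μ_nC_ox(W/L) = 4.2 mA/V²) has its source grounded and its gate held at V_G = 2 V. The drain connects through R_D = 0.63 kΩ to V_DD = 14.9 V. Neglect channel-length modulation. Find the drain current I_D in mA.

V_GS = V_G = 2 V, so V_ov = 2 − 1.4 = 0.6 V.
Assume saturation: I_D = ½ k_n V_ov² = 0.5 × 4.2 × 0.6² = 0.756 mA, giving V_DS = V_DD − I_D R_D = 14.9 − 0.756 × 0.63 = 14.4 V.
V_DS = 14.4 V ≥ V_ov = 0.6 V, confirming saturation.

I_D = 0.756 mA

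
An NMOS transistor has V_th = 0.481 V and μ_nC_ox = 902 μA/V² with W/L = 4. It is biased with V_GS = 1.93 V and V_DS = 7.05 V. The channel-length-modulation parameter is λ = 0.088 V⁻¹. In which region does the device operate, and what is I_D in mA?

k_n = μ_nC_ox · (W/L) = 3.608 mA/V².
V_ov = V_GS − V_th = 1.93 − 0.481 = 1.45 V.
Since V_DS = 7.05 V ≥ V_ov = 1.45 V, the device is in saturation.
I_D = ½ k_n V_ov² (1 + λ V_DS) = 0.5 × 3.608 × 1.45² × (1 + 0.088 × 7.05) = 6.14 mA.

Saturation; I_D = 6.14 mA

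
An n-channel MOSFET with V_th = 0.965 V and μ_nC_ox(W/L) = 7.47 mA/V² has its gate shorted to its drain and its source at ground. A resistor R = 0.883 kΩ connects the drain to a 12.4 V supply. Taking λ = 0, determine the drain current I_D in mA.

I_D = 11.0 mA

With gate tied to drain, V_GS = V_DS ≥ V_GS − V_th, so the device is in saturation.
KCL at the drain: ½ k_n (V_GS − V_th)² = (V_DD − V_GS)/R.
Let x = V_GS − 0.965. Then 3.3 x² + x − 11.44 = 0, giving x = 1.72 V (positive root), so V_GS = 2.68 V.
I_D = (V_DD − V_GS)/R = (12.4 − 2.68) / 0.883 = 11 mA.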